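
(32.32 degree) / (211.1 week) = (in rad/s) 4.418e-09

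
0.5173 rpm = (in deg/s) 3.104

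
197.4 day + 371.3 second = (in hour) 4738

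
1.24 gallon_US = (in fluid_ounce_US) 158.7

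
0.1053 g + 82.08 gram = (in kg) 0.08219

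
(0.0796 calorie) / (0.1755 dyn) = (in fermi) 1.898e+20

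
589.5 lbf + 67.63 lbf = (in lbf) 657.1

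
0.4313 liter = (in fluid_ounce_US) 14.58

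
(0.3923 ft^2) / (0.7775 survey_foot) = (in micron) 1.538e+05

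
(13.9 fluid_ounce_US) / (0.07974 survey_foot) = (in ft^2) 0.1821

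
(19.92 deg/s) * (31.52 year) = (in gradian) 2.2e+10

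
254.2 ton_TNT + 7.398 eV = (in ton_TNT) 254.2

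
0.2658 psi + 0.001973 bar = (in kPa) 2.03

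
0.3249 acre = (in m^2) 1315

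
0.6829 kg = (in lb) 1.506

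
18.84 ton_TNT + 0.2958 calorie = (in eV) 4.92e+29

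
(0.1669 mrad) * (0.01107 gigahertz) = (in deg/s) 1.059e+05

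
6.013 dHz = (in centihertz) 60.13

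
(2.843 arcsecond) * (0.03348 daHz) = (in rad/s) 4.615e-06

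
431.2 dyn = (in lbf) 0.0009694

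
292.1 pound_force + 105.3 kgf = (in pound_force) 524.2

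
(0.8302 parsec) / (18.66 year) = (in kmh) 1.567e+08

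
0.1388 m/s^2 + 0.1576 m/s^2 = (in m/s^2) 0.2964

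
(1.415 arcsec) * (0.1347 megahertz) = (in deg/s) 52.94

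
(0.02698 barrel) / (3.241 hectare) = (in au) 8.847e-19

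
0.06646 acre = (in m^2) 269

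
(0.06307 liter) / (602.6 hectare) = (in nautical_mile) 5.651e-15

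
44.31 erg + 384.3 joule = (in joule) 384.3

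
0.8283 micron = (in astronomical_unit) 5.537e-18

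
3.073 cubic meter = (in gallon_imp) 676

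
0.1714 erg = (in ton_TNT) 4.097e-18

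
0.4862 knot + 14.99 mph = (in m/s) 6.951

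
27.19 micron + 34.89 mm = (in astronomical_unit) 2.334e-13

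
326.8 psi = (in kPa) 2253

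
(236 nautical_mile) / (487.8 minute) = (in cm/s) 1493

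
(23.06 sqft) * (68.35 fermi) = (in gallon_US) 3.868e-11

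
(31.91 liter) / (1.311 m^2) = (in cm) 2.434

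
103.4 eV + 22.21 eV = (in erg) 2.012e-10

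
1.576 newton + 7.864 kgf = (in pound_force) 17.69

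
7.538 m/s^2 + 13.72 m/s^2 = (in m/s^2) 21.26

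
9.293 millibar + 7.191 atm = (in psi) 105.8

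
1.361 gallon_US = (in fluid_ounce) 174.2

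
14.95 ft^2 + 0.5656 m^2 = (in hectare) 0.0001955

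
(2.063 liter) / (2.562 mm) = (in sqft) 8.667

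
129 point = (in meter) 0.04551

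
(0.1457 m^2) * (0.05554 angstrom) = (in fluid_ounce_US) 2.736e-08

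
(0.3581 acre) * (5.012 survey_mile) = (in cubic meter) 1.169e+07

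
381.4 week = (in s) 2.307e+08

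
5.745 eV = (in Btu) 8.724e-22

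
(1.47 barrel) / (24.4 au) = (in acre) 1.582e-17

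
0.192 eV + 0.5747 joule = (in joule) 0.5747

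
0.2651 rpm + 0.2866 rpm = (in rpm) 0.5517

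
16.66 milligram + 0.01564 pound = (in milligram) 7111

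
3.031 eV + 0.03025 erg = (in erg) 0.03025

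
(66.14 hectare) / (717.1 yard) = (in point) 2.859e+06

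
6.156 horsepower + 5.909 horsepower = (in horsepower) 12.06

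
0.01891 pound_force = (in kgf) 0.008577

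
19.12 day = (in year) 0.05238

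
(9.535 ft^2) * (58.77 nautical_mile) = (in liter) 9.642e+07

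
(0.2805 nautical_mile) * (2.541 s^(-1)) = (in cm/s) 1.32e+05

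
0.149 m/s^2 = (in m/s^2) 0.149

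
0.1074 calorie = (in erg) 4.494e+06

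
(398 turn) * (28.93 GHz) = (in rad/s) 7.235e+13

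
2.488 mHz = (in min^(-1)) 0.1493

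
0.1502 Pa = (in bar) 1.502e-06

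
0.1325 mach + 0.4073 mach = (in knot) 357.3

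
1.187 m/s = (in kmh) 4.273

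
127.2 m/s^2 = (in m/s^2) 127.2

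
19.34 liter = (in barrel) 0.1216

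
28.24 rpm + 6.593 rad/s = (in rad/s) 9.55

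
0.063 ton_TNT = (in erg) 2.636e+15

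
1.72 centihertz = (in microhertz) 1.72e+04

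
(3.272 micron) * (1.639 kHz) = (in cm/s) 0.5363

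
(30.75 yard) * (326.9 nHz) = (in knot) 1.787e-05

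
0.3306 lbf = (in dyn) 1.471e+05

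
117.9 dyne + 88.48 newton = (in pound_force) 19.89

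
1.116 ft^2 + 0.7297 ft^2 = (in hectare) 1.715e-05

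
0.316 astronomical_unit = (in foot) 1.551e+11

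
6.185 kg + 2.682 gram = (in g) 6188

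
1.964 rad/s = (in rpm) 18.75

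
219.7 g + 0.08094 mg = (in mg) 2.197e+05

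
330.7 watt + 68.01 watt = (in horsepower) 0.5347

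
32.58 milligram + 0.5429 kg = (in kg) 0.5429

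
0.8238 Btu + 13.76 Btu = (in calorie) 3678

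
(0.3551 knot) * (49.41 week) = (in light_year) 5.77e-10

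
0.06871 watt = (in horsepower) 9.214e-05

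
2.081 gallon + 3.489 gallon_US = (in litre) 21.08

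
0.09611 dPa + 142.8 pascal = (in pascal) 142.8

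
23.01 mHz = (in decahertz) 0.002301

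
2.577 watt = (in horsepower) 0.003456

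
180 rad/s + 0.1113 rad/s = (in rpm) 1720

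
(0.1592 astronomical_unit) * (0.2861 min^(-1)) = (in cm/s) 1.136e+10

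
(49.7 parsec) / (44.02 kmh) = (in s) 1.254e+17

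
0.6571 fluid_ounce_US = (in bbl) 0.0001222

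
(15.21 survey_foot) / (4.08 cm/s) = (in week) 0.0001879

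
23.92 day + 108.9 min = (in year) 0.06574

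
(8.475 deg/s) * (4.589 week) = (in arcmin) 1.411e+09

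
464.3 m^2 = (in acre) 0.1147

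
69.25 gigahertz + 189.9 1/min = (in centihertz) 6.925e+12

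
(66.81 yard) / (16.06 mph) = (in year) 2.698e-07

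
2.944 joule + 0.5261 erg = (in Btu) 0.00279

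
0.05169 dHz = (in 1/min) 0.3101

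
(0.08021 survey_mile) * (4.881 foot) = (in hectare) 0.0192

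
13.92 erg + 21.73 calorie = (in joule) 90.92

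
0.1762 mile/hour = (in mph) 0.1762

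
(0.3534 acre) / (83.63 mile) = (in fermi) 1.063e+13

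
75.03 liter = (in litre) 75.03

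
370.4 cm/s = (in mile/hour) 8.286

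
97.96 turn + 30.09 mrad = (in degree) 3.527e+04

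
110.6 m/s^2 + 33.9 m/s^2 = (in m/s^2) 144.5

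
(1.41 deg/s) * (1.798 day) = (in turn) 608.4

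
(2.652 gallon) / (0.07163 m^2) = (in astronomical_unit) 9.368e-13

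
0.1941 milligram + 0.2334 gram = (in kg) 0.0002336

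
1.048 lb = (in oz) 16.77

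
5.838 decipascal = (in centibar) 0.0005838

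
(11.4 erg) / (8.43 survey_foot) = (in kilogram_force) 4.524e-08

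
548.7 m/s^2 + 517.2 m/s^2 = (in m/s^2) 1066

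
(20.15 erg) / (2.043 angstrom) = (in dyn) 9.863e+08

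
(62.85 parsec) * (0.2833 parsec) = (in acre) 4.189e+30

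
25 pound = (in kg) 11.34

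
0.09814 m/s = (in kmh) 0.3533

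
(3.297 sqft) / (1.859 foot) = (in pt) 1532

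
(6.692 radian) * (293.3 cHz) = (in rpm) 187.4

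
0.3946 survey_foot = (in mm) 120.3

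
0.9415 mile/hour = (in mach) 0.001236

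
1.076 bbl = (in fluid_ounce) 5785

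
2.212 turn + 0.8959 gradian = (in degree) 797.1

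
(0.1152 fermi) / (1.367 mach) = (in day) 2.865e-24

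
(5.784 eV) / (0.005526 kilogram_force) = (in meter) 1.71e-17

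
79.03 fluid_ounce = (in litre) 2.337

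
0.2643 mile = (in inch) 1.675e+04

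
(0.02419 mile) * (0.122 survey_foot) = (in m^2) 1.448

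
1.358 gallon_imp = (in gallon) 1.631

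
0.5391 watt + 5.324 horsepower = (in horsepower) 5.325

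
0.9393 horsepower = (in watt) 700.4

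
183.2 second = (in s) 183.2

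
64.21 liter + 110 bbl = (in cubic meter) 17.55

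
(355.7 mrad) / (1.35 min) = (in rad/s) 0.004391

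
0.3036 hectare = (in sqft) 3.268e+04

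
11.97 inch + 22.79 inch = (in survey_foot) 2.897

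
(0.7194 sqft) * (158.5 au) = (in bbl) 9.968e+12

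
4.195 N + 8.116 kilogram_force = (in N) 83.79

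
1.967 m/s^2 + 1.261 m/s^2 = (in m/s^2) 3.228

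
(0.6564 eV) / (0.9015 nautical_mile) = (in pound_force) 1.416e-23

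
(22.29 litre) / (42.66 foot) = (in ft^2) 0.01845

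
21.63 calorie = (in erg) 9.05e+08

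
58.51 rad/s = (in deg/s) 3352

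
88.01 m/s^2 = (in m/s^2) 88.01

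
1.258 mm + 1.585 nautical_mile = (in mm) 2.935e+06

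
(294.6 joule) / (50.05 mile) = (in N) 0.003657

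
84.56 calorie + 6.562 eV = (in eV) 2.208e+21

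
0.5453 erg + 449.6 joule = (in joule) 449.6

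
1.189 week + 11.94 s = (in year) 0.0228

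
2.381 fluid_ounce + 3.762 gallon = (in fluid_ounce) 483.9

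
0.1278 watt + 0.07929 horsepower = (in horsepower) 0.07946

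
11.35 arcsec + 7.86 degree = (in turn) 0.02184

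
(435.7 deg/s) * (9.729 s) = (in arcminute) 2.543e+05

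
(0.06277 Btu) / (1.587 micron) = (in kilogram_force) 4.255e+06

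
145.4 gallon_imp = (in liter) 661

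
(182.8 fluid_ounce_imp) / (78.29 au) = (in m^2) 4.435e-16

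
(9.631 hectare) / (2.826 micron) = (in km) 3.408e+07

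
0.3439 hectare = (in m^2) 3439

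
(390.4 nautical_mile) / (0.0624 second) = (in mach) 3.403e+04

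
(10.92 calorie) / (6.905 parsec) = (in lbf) 4.821e-17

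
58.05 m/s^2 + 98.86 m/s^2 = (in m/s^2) 156.9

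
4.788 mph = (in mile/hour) 4.788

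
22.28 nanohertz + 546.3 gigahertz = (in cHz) 5.463e+13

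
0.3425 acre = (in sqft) 1.492e+04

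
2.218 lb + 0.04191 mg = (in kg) 1.006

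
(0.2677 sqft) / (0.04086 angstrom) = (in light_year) 6.434e-07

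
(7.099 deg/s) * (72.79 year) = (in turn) 4.527e+07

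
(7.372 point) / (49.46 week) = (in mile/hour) 1.945e-10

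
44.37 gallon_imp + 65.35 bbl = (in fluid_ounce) 3.581e+05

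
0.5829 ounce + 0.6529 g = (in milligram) 1.718e+04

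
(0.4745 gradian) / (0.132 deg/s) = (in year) 1.026e-07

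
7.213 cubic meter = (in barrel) 45.37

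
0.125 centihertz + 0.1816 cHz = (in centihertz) 0.3066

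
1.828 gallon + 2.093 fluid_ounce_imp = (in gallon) 1.844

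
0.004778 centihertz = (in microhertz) 47.78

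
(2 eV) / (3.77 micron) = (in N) 8.5e-14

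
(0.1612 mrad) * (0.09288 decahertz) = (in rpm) 0.00143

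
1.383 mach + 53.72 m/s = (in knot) 1020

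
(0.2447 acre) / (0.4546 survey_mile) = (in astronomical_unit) 9.048e-12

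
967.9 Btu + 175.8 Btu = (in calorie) 2.884e+05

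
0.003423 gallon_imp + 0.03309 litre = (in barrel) 0.000306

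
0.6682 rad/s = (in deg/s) 38.29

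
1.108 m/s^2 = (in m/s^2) 1.108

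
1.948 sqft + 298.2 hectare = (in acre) 736.9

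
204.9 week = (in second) 1.239e+08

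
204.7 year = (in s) 6.455e+09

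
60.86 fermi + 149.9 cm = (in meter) 1.499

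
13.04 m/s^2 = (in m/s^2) 13.04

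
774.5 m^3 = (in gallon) 2.046e+05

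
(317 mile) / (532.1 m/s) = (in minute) 15.98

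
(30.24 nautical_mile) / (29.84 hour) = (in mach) 0.001531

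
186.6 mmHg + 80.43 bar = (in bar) 80.68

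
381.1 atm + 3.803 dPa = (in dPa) 3.861e+08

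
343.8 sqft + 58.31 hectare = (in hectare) 58.31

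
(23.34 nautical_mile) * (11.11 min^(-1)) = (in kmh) 2.881e+04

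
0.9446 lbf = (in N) 4.202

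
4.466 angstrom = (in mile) 2.775e-13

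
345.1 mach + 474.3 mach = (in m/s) 2.79e+05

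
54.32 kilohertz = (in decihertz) 5.432e+05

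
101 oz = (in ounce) 101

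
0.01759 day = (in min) 25.33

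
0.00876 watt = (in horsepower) 1.175e-05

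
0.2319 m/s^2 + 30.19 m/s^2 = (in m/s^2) 30.42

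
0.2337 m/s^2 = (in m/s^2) 0.2337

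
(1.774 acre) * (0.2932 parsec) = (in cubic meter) 6.495e+19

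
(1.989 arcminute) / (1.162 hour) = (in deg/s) 7.925e-06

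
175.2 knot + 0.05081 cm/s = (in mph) 201.6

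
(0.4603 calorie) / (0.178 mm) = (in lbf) 2432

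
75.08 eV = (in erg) 1.203e-10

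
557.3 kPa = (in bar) 5.573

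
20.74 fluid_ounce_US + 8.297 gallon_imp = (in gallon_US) 10.13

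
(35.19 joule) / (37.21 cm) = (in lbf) 21.26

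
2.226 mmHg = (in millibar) 2.968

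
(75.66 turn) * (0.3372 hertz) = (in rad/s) 160.3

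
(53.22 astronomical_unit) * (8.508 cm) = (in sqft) 7.291e+12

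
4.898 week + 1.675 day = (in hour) 863.1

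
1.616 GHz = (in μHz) 1.616e+15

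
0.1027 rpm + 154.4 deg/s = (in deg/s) 155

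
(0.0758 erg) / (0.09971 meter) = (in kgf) 7.752e-09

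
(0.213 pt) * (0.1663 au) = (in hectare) 186.9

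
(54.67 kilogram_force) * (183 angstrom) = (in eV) 6.124e+13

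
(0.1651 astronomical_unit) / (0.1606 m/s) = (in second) 1.538e+11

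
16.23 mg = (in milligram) 16.23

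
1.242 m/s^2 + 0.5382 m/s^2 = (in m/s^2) 1.78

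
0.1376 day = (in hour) 3.302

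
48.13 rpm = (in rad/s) 5.04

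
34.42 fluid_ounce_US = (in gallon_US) 0.2689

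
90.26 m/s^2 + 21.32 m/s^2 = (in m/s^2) 111.6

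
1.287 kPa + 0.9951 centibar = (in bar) 0.02282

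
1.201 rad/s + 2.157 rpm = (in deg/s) 81.75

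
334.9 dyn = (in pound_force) 0.0007529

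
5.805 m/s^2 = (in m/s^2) 5.805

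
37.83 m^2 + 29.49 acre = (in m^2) 1.194e+05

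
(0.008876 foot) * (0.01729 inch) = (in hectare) 1.188e-10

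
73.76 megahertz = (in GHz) 0.07376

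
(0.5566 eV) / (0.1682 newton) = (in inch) 2.087e-17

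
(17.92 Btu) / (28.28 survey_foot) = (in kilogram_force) 223.7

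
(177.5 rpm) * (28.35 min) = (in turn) 5032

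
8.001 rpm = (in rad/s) 0.8379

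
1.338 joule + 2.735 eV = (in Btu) 0.001268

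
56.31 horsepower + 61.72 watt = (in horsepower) 56.39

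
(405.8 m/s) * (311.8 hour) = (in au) 0.003045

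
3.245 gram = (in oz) 0.1145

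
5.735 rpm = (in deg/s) 34.41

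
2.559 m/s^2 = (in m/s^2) 2.559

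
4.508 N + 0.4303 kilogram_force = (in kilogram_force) 0.89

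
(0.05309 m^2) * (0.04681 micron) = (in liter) 2.485e-06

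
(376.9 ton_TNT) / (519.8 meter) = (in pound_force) 6.82e+08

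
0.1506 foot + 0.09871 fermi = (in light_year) 4.852e-18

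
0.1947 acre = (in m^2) 787.9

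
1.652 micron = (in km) 1.652e-09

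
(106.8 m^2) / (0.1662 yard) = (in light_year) 7.428e-14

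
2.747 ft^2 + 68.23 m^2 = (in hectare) 0.006849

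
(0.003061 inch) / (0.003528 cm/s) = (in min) 0.03673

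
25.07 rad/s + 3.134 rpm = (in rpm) 242.5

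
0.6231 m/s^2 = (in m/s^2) 0.6231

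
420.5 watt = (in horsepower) 0.5639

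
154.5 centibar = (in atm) 1.525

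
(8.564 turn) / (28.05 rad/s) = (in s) 1.918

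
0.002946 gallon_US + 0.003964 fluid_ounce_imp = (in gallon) 0.002976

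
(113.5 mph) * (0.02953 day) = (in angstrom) 1.295e+15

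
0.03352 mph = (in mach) 4.401e-05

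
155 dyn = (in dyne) 155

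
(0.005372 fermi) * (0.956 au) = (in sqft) 8.27e-06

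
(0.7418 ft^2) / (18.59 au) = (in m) 2.478e-14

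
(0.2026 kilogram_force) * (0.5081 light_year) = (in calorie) 2.283e+15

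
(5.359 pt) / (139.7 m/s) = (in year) 4.291e-13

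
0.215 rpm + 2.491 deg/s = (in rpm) 0.6302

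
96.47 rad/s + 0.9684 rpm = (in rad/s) 96.57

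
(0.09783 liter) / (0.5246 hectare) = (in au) 1.247e-19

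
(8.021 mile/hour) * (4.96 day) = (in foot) 5.041e+06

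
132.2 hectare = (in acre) 326.7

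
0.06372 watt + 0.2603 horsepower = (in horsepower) 0.2604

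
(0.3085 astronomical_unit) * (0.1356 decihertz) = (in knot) 1.216e+09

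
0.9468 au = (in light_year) 1.497e-05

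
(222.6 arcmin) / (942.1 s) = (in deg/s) 0.003938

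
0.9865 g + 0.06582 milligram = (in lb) 0.002175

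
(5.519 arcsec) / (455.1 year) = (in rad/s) 1.864e-15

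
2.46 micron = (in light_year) 2.6e-22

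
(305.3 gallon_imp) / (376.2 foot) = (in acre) 2.991e-06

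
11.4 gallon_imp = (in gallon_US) 13.69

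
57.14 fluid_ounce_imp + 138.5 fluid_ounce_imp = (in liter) 5.559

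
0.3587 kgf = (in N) 3.518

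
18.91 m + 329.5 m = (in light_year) 3.683e-14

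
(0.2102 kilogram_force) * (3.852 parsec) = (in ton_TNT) 5.856e+07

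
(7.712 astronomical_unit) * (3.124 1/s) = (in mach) 1.058e+10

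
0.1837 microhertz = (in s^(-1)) 1.837e-07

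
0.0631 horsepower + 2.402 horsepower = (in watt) 1838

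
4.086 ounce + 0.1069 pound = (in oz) 5.796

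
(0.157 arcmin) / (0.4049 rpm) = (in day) 1.247e-08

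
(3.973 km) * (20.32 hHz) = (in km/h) 2.906e+07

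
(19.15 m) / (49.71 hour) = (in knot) 0.000208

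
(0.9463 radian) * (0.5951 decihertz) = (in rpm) 0.5378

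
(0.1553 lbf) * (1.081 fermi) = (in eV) 4661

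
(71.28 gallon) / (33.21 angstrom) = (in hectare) 8125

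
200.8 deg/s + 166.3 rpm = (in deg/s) 1199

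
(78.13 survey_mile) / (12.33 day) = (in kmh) 0.4249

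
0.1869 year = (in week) 9.745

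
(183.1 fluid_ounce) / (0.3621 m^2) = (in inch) 0.5887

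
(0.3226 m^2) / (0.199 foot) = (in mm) 5319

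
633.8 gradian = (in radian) 9.956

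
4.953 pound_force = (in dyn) 2.203e+06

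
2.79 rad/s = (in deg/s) 159.9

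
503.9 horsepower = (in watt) 3.758e+05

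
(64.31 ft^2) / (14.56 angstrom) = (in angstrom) 4.103e+19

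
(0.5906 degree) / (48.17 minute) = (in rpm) 3.406e-05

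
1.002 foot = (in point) 865.7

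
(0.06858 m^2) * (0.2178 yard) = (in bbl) 0.08591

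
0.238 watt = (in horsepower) 0.0003192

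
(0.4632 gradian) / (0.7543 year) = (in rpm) 2.921e-09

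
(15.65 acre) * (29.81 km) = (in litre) 1.888e+12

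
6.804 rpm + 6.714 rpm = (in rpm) 13.52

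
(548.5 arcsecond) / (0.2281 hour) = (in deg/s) 0.0001855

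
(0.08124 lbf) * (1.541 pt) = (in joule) 0.0001965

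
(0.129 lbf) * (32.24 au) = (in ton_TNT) 661.5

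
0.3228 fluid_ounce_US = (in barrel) 6.004e-05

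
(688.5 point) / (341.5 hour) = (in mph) 4.419e-07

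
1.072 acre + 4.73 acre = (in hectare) 2.348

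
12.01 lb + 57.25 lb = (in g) 3.142e+04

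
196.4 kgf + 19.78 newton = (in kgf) 198.4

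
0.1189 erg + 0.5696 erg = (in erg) 0.6885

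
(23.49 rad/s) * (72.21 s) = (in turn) 270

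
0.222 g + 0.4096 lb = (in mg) 1.86e+05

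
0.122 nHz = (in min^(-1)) 7.32e-09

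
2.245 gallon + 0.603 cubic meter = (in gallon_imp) 134.5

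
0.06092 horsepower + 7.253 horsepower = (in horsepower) 7.314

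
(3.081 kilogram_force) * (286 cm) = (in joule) 86.41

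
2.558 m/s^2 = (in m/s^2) 2.558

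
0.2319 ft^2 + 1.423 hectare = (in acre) 3.516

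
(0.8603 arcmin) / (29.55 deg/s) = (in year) 1.539e-11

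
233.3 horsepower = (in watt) 1.74e+05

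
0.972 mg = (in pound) 2.143e-06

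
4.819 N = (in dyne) 4.819e+05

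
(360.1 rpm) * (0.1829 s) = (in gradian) 439.1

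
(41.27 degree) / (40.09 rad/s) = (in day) 2.08e-07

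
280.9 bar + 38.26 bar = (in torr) 2.394e+05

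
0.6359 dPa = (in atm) 6.276e-07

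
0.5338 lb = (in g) 242.1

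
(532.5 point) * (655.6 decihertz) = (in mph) 27.55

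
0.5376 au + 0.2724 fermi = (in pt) 2.28e+14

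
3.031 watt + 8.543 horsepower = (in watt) 6374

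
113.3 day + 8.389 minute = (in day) 113.3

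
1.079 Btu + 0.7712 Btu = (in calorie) 466.6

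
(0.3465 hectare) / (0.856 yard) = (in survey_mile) 2.751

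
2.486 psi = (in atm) 0.1692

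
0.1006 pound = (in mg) 4.563e+04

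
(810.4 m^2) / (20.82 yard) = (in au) 2.845e-10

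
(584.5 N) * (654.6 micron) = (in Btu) 0.0003626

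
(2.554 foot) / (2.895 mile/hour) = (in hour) 0.0001671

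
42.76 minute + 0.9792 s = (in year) 8.139e-05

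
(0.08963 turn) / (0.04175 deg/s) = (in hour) 0.2147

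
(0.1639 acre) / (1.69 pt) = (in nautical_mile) 600.7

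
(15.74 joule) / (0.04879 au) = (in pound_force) 4.848e-10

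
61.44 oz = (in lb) 3.84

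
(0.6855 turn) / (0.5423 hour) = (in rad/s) 0.002206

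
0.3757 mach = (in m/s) 127.9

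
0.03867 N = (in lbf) 0.008693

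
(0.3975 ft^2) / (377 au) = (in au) 4.377e-27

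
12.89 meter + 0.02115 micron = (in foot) 42.29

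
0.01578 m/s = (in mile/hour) 0.0353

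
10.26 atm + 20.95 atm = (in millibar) 3.162e+04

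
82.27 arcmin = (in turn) 0.003809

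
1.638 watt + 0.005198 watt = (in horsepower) 0.002204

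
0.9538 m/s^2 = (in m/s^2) 0.9538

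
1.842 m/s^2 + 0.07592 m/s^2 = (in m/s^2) 1.918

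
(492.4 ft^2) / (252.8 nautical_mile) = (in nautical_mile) 5.276e-08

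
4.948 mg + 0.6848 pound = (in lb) 0.6848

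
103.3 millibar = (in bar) 0.1033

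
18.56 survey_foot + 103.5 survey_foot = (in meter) 37.2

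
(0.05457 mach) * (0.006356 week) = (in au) 4.775e-07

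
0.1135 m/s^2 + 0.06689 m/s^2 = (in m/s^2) 0.1804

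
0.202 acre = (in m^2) 817.5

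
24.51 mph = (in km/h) 39.45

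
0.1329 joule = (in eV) 8.295e+17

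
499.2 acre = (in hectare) 202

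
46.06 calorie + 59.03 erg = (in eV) 1.203e+21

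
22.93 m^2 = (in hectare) 0.002293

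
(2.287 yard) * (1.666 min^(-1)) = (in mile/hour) 0.1299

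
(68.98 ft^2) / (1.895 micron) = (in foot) 1.11e+07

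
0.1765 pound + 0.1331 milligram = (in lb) 0.1765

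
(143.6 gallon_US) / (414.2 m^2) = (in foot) 0.004306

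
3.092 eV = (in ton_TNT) 1.184e-28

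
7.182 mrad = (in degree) 0.4115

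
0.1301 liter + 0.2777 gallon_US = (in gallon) 0.3121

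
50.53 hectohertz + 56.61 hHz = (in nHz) 1.071e+13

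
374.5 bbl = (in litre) 5.954e+04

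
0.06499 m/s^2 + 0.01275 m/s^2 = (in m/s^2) 0.07774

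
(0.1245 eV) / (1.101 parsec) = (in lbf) 1.32e-37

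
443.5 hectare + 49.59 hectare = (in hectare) 493.1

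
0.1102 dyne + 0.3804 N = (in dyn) 3.804e+04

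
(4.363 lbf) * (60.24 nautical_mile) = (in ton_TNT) 0.0005175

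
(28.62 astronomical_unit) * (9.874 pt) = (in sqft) 1.605e+11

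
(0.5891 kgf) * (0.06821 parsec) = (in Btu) 1.152e+13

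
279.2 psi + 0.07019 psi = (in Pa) 1.926e+06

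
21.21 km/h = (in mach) 0.0173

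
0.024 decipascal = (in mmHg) 1.8e-05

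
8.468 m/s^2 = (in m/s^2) 8.468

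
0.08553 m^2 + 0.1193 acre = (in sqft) 5198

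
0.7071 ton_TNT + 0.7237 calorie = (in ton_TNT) 0.7071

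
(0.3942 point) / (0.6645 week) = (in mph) 7.74e-10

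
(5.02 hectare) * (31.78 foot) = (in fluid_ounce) 1.644e+10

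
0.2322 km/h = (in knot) 0.1254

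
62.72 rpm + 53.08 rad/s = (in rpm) 569.6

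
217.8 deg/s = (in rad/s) 3.801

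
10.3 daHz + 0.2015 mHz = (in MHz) 0.000103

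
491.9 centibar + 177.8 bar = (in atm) 180.3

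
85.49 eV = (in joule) 1.37e-17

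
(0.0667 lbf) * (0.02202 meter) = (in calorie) 0.001561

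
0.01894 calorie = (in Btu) 7.511e-05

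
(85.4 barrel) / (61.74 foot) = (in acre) 0.0001783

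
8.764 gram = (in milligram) 8764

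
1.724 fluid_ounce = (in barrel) 0.0003207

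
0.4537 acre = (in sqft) 1.976e+04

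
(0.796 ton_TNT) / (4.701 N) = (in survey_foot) 2.324e+09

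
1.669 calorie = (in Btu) 0.006619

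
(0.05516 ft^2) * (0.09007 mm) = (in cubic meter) 4.616e-07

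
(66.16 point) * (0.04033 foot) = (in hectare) 2.869e-08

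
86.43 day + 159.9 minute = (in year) 0.2371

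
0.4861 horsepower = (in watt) 362.5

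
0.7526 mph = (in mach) 0.0009881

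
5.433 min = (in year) 1.034e-05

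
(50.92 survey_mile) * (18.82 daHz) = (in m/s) 1.542e+07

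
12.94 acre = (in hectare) 5.237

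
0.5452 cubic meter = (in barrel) 3.429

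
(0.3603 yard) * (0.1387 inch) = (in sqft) 0.01249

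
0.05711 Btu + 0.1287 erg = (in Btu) 0.05711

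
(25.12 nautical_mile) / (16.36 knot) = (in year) 0.0001753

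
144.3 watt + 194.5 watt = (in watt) 338.8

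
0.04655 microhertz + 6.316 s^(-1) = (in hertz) 6.316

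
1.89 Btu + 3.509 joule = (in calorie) 477.4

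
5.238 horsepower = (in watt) 3906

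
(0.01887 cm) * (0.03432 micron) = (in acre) 1.6e-15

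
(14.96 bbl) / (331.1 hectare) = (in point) 0.002036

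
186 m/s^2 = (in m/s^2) 186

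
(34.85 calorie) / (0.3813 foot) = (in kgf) 127.9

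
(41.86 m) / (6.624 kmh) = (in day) 0.0002633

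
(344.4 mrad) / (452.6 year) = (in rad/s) 2.413e-11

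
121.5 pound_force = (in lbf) 121.5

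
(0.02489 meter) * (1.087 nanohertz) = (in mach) 7.946e-14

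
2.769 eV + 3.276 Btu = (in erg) 3.456e+10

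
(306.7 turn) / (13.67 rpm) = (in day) 0.01558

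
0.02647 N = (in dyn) 2647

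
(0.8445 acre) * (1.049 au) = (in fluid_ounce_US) 1.813e+19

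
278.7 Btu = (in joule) 2.94e+05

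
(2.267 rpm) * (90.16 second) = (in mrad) 2.14e+04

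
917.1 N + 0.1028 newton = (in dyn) 9.172e+07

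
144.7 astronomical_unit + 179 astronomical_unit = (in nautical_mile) 2.615e+10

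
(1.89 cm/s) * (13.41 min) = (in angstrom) 1.521e+11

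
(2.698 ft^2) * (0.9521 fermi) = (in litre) 2.386e-13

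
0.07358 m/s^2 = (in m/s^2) 0.07358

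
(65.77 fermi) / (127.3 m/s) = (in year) 1.638e-23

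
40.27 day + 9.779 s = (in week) 5.753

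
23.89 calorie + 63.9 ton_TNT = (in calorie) 6.39e+10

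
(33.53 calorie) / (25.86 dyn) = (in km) 542.5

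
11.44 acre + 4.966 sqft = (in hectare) 4.63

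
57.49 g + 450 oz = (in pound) 28.25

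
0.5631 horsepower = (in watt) 419.9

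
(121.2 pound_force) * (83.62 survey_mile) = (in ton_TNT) 0.01734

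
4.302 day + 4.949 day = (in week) 1.322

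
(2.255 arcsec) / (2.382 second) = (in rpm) 4.383e-05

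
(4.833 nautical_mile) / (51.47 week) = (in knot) 0.0005589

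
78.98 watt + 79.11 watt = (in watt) 158.1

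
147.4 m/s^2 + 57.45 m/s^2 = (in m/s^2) 204.9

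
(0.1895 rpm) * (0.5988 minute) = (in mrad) 713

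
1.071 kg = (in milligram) 1.071e+06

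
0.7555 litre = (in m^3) 0.0007555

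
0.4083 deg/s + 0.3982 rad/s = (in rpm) 3.871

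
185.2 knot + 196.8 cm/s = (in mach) 0.2856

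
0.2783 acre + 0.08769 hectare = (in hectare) 0.2003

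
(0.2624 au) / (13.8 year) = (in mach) 0.2649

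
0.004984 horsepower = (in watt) 3.717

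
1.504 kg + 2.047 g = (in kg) 1.506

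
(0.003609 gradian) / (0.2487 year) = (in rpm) 6.902e-11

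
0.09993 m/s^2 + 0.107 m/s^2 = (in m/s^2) 0.2069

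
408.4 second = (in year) 1.295e-05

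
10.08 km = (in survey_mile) 6.263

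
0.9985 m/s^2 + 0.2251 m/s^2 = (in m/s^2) 1.224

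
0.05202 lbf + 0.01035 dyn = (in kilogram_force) 0.0236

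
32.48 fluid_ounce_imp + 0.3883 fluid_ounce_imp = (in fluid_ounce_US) 31.58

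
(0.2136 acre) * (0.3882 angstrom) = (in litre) 3.356e-05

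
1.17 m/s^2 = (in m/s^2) 1.17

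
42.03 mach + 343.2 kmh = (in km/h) 5.186e+04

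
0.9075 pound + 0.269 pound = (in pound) 1.176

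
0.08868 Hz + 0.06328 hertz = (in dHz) 1.52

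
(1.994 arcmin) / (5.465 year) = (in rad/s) 3.366e-12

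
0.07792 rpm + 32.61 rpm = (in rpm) 32.69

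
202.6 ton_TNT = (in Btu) 8.034e+08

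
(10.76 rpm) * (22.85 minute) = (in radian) 1545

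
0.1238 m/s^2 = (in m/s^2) 0.1238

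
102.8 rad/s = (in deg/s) 5890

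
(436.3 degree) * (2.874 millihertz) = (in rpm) 0.209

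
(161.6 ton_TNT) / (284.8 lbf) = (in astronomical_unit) 0.003568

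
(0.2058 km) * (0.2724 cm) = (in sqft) 6.034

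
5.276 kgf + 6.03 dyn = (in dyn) 5.174e+06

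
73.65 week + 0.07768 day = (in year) 1.413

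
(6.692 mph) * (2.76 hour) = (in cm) 2.972e+06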